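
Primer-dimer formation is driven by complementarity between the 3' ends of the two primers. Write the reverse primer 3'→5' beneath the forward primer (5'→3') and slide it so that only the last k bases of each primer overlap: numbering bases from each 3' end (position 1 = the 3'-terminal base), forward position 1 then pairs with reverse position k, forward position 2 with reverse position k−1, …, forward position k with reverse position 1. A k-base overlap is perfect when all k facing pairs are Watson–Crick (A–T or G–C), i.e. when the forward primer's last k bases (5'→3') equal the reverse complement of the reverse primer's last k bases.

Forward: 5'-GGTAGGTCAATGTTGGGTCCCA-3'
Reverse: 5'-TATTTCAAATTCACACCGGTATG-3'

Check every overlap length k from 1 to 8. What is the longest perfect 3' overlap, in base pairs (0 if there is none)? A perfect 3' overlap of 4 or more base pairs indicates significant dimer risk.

Longest perfect overlap: 2 complementary base pairs; below the dimer-risk threshold (threshold 4).

Last 8 bases (5'→3') — forward …GGGTCCCA, reverse …CCGGTATG.
Reverse complement of the reverse primer's last 8 bases: CATACCGG; its first k bases are the reverse complement of the reverse primer's last k bases, so a perfect k-base overlap needs the forward primer's last k bases to equal them.
Comparing (forward last k vs required): k=1: A vs C ✗; k=2: CA vs CA ✓; k=3: CCA vs CAT ✗; k=4: CCCA vs CATA ✗; k=5: TCCCA vs CATAC ✗; k=6: GTCCCA vs CATACC ✗; k=7: GGTCCCA vs CATACCG ✗; k=8: GGGTCCCA vs CATACCGG ✗.
Only k = 2 is perfect, so the longest perfect 3' overlap is 2.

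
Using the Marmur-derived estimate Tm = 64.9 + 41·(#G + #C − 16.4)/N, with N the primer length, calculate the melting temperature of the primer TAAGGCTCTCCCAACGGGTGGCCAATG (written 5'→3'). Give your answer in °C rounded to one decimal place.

64.3°C

Base counts: A=6, T=5, G=8, C=8; G+C = 16, N = 27.
Tm = 64.9 + 41·(16 − 16.4)/27 = 64.9 + -16.40/27 = 64.3°C.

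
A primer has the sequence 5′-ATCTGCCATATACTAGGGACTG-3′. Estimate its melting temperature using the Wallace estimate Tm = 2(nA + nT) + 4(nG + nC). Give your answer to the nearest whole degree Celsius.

Base counts: A=6, T=6, G=5, C=5 (length 22).
Tm = 2·(6+6) + 4·(5+5) = 2·12 + 4·10 = 24 + 40 = 64°C.

64°C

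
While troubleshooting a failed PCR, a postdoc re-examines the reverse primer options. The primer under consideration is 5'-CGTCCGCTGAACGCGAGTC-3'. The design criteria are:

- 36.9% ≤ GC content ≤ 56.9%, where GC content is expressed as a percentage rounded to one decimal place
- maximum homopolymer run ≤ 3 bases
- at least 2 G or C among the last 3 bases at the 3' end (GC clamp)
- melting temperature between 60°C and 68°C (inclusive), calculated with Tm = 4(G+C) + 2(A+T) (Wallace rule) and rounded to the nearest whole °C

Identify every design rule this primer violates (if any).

Fails: GC content.

Base counts: A=3, T=3, G=6, C=7 (length 19).
GC content: GC 13/19 = 68.4%, outside 36.9–56.9% ✗
homopolymer run: longest run = 2 ✓
GC clamp: 3' end GTC has 2 G/C ✓
Tm: Tm = 2·6 + 4·13 = 64°C ✓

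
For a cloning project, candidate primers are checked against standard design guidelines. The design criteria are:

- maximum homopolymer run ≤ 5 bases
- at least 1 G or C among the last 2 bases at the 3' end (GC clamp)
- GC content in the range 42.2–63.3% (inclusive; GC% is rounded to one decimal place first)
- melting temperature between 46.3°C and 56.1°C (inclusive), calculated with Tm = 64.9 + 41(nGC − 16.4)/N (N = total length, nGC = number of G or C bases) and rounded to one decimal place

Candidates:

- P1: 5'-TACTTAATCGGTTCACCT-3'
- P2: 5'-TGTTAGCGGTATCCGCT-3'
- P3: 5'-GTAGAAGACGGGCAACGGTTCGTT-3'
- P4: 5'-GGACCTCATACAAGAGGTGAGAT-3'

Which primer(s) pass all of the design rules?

P2 only.

P1 (18 nt, A=4 T=7 G=2 C=5): longest run = 2 ✓; 3' end CT has 1 G/C ✓; GC 7/18 = 38.9%, outside 42.2–63.3% ✗; Tm = 64.9 + 41·(7 − 16.4)/18 = 43.5°C, outside 46.3–56.1°C ✗ — fails.
P2 (17 nt, A=2 T=6 G=5 C=4): longest run = 2 ✓; 3' end CT has 1 G/C ✓; GC 9/17 = 52.9% ✓; Tm = 64.9 + 41·(9 − 16.4)/17 = 47.1°C ✓ — passes.
P3 (24 nt, A=6 T=5 G=9 C=4): longest run = 3 ✓; 3' end TT has 0 G/C, need ≥1 ✗; GC 13/24 = 54.2% ✓; Tm = 64.9 + 41·(13 − 16.4)/24 = 59.1°C, outside 46.3–56.1°C ✗ — fails.
P4 (23 nt, A=8 T=4 G=7 C=4): longest run = 2 ✓; 3' end AT has 0 G/C, need ≥1 ✗; GC 11/23 = 47.8% ✓; Tm = 64.9 + 41·(11 − 16.4)/23 = 55.3°C ✓ — fails.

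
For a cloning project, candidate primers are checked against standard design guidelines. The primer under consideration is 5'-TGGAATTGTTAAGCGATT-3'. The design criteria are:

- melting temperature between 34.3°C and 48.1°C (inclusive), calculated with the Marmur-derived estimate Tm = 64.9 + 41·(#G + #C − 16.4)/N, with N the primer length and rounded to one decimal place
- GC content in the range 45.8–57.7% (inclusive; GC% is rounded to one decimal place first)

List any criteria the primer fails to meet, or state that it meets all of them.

Fails: GC content.

Base counts: A=5, T=7, G=5, C=1 (length 18).
Tm: Tm = 64.9 + 41·(6 − 16.4)/18 = 41.2°C ✓
GC content: GC 6/18 = 33.3%, outside 45.8–57.7% ✗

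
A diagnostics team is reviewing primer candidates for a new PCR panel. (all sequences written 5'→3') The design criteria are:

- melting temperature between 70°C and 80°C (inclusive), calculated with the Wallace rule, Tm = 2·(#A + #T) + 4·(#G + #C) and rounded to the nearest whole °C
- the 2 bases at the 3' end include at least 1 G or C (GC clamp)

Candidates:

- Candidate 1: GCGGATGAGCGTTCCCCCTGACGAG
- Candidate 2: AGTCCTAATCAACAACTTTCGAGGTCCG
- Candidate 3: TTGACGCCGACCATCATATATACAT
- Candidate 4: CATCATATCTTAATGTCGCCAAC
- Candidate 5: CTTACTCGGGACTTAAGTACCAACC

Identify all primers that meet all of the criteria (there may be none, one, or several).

Candidate 5 only.

Candidate 1 (25 nt, A=4 T=4 G=9 C=8): Tm = 2·8 + 4·17 = 84°C, outside 70–80°C ✗; 3' end AG has 1 G/C ✓ — fails.
Candidate 2 (28 nt, A=8 T=7 G=5 C=8): Tm = 2·15 + 4·13 = 82°C, outside 70–80°C ✗; 3' end CG has 2 G/C ✓ — fails.
Candidate 3 (25 nt, A=8 T=7 G=3 C=7): Tm = 2·15 + 4·10 = 70°C ✓; 3' end AT has 0 G/C, need ≥1 ✗ — fails.
Candidate 4 (23 nt, A=7 T=7 G=2 C=7): Tm = 2·14 + 4·9 = 64°C, outside 70–80°C ✗; 3' end AC has 1 G/C ✓ — fails.
Candidate 5 (25 nt, A=7 T=6 G=4 C=8): Tm = 2·13 + 4·12 = 74°C ✓; 3' end CC has 2 G/C ✓ — passes.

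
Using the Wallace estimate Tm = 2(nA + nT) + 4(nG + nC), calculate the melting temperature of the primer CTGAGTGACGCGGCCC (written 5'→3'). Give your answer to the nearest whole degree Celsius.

Base counts: A=2, T=2, G=6, C=6 (length 16).
Tm = 2·(2+2) + 4·(6+6) = 2·4 + 4·12 = 8 + 48 = 56°C.

56°C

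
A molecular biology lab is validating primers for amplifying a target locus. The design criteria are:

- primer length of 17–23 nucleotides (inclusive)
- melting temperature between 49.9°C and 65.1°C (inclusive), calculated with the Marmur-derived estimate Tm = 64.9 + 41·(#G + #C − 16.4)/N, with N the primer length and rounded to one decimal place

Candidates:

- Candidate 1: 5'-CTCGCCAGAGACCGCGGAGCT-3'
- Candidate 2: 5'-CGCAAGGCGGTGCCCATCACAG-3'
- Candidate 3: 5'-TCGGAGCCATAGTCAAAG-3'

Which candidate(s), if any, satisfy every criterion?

Candidate 1 and Candidate 2.

Candidate 1 (21 nt, A=4 T=2 G=7 C=8): length 21 ✓; Tm = 64.9 + 41·(15 − 16.4)/21 = 62.2°C ✓ — passes.
Candidate 2 (22 nt, A=5 T=2 G=7 C=8): length 22 ✓; Tm = 64.9 + 41·(15 − 16.4)/22 = 62.3°C ✓ — passes.
Candidate 3 (18 nt, A=6 T=3 G=5 C=4): length 18 ✓; Tm = 64.9 + 41·(9 − 16.4)/18 = 48.0°C, outside 49.9–65.1°C ✗ — fails.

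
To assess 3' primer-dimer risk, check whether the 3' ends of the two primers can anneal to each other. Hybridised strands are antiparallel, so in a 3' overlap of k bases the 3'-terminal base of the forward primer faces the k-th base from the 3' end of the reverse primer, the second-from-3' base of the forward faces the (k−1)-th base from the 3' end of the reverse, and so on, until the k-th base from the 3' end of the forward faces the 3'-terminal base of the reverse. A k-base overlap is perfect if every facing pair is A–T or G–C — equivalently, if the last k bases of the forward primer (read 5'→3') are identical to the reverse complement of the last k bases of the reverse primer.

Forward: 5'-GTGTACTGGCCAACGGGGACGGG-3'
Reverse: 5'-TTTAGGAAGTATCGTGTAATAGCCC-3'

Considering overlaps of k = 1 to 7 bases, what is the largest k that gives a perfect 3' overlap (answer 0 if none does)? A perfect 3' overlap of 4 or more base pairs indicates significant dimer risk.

Longest perfect overlap: 3 complementary base pairs; below the dimer-risk threshold (threshold 4).

Last 7 bases (5'→3') — forward …GGACGGG, reverse …ATAGCCC.
Reverse complement of the reverse primer's last 7 bases: GGGCTAT; its first k bases are the reverse complement of the reverse primer's last k bases, so a perfect k-base overlap needs the forward primer's last k bases to equal them.
Comparing (forward last k vs required): k=1: G vs G ✓; k=2: GG vs GG ✓; k=3: GGG vs GGG ✓; k=4: CGGG vs GGGC ✗; k=5: ACGGG vs GGGCT ✗; k=6: GACGGG vs GGGCTA ✗; k=7: GGACGGG vs GGGCTAT ✗.
Perfect overlaps at k = 1, 2, 3; the largest is 3.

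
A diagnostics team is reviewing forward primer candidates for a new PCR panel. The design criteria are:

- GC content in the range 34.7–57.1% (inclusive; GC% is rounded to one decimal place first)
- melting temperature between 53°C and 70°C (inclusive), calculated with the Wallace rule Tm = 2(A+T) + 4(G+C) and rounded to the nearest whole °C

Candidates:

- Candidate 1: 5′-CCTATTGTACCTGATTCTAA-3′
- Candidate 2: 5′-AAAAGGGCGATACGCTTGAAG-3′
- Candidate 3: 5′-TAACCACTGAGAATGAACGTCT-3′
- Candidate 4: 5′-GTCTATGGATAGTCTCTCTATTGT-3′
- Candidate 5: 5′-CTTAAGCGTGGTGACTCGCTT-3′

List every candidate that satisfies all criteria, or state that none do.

Candidate 1, Candidate 2, Candidate 3, Candidate 4 and Candidate 5.

Candidate 1 (20 nt, A=5 T=8 G=2 C=5): GC 7/20 = 35.0% ✓; Tm = 2·13 + 4·7 = 54°C ✓ — passes.
Candidate 2 (21 nt, A=8 T=3 G=7 C=3): GC 10/21 = 47.6% ✓; Tm = 2·11 + 4·10 = 62°C ✓ — passes.
Candidate 3 (22 nt, A=8 T=5 G=4 C=5): GC 9/22 = 40.9% ✓; Tm = 2·13 + 4·9 = 62°C ✓ — passes.
Candidate 4 (24 nt, A=4 T=11 G=5 C=4): GC 9/24 = 37.5% ✓; Tm = 2·15 + 4·9 = 66°C ✓ — passes.
Candidate 5 (21 nt, A=3 T=7 G=6 C=5): GC 11/21 = 52.4% ✓; Tm = 2·10 + 4·11 = 64°C ✓ — passes.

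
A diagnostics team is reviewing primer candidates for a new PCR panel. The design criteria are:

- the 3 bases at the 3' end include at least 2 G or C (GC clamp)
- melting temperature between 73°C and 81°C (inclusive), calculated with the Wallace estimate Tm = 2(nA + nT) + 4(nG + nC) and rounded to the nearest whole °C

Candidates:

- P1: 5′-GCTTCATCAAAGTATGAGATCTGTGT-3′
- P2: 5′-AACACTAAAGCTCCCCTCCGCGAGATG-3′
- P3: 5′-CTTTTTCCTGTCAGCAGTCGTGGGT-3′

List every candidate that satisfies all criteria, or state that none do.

P3 only.

P1 (26 nt, A=7 T=9 G=6 C=4): 3' end TGT has 1 G/C, need ≥2 ✗; Tm = 2·16 + 4·10 = 72°C, outside 73–81°C ✗ — fails.
P2 (27 nt, A=8 T=4 G=5 C=10): 3' end ATG has 1 G/C, need ≥2 ✗; Tm = 2·12 + 4·15 = 84°C, outside 73–81°C ✗ — fails.
P3 (25 nt, A=2 T=10 G=7 C=6): 3' end GGT has 2 G/C ✓; Tm = 2·12 + 4·13 = 76°C ✓ — passes.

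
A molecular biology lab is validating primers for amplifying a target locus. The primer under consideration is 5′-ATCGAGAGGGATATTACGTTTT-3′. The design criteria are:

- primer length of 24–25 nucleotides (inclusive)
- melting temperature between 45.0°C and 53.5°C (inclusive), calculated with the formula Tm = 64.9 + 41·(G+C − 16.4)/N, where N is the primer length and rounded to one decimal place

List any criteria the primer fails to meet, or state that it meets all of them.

Fails: length.

Base counts: A=6, T=8, G=6, C=2 (length 22).
length: length 22, outside 24–25 ✗
Tm: Tm = 64.9 + 41·(8 − 16.4)/22 = 49.2°C ✓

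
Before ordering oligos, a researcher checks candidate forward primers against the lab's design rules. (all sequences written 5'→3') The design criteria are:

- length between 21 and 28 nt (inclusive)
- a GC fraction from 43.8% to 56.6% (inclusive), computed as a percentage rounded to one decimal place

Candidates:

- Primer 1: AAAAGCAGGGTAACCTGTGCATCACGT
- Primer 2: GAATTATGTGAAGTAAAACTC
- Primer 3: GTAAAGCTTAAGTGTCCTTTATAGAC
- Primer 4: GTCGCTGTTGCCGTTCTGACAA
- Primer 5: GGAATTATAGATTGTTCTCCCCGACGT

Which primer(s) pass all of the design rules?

Primer 1 (27 nt, A=9 T=5 G=7 C=6): length 27 ✓; GC 13/27 = 48.1% ✓ — passes.
Primer 2 (21 nt, A=9 T=6 G=4 C=2): length 21 ✓; GC 6/21 = 28.6%, outside 43.8–56.6% ✗ — fails.
Primer 3 (26 nt, A=8 T=9 G=5 C=4): length 26 ✓; GC 9/26 = 34.6%, outside 43.8–56.6% ✗ — fails.
Primer 4 (22 nt, A=3 T=7 G=6 C=6): length 22 ✓; GC 12/22 = 54.5% ✓ — passes.
Primer 5 (27 nt, A=6 T=9 G=6 C=6): length 27 ✓; GC 12/27 = 44.4% ✓ — passes.

Primer 1, Primer 4 and Primer 5.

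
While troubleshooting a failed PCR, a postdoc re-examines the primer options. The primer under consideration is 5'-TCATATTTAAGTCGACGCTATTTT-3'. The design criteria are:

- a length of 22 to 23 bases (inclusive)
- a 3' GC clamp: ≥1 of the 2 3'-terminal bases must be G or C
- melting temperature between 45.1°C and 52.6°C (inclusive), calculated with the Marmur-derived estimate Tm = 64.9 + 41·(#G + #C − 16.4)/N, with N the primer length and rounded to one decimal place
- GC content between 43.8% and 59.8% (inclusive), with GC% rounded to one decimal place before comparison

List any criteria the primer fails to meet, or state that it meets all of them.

Base counts: A=6, T=11, G=3, C=4 (length 24).
length: length 24, outside 22–23 ✗
GC clamp: 3' end TT has 0 G/C, need ≥1 ✗
Tm: Tm = 64.9 + 41·(7 − 16.4)/24 = 48.8°C ✓
GC content: GC 7/24 = 29.2%, outside 43.8–59.8% ✗

Fails: length, GC clamp, GC content.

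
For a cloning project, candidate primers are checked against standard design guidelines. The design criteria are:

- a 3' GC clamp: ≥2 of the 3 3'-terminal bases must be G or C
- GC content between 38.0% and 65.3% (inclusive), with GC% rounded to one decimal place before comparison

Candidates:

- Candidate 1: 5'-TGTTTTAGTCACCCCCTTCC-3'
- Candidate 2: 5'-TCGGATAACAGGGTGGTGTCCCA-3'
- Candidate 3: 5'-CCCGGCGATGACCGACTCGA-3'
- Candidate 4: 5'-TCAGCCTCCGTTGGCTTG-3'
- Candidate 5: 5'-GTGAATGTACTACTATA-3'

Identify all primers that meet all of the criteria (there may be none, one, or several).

Candidate 1 (20 nt, A=2 T=8 G=2 C=8): 3' end TCC has 2 G/C ✓; GC 10/20 = 50.0% ✓ — passes.
Candidate 2 (23 nt, A=5 T=5 G=8 C=5): 3' end CCA has 2 G/C ✓; GC 13/23 = 56.5% ✓ — passes.
Candidate 3 (20 nt, A=4 T=2 G=6 C=8): 3' end CGA has 2 G/C ✓; GC 14/20 = 70.0%, outside 38.0–65.3% ✗ — fails.
Candidate 4 (18 nt, A=1 T=6 G=5 C=6): 3' end TTG has 1 G/C, need ≥2 ✗; GC 11/18 = 61.1% ✓ — fails.
Candidate 5 (17 nt, A=6 T=6 G=3 C=2): 3' end ATA has 0 G/C, need ≥2 ✗; GC 5/17 = 29.4%, outside 38.0–65.3% ✗ — fails.

Candidate 1 and Candidate 2.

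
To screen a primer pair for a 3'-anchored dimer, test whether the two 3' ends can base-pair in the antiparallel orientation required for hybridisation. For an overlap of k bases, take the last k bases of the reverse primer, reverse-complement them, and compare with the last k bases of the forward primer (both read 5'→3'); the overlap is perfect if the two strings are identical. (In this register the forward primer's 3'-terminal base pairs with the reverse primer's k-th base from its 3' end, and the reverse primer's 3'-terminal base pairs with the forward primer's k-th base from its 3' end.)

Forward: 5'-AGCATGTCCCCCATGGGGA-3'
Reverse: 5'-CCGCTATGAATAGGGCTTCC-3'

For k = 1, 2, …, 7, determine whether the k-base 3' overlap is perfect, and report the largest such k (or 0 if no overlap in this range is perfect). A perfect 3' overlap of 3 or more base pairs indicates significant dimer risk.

Longest perfect overlap: 3 complementary base pairs; significant dimer risk (threshold 3).

Last 7 bases (5'→3') — forward …ATGGGGA, reverse …GGCTTCC.
Reverse complement of the reverse primer's last 7 bases: GGAAGCC; its first k bases are the reverse complement of the reverse primer's last k bases, so a perfect k-base overlap needs the forward primer's last k bases to equal them.
Comparing (forward last k vs required): k=1: A vs G ✗; k=2: GA vs GG ✗; k=3: GGA vs GGA ✓; k=4: GGGA vs GGAA ✗; k=5: GGGGA vs GGAAG ✗; k=6: TGGGGA vs GGAAGC ✗; k=7: ATGGGGA vs GGAAGCC ✗.
Only k = 3 is perfect, so the longest perfect 3' overlap is 3.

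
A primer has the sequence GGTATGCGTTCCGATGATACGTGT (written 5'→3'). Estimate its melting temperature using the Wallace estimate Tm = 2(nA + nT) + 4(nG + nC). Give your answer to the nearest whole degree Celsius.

72°C

Base counts: A=4, T=8, G=8, C=4 (length 24).
Tm = 2·(4+8) + 4·(8+4) = 2·12 + 4·12 = 24 + 48 = 72°C.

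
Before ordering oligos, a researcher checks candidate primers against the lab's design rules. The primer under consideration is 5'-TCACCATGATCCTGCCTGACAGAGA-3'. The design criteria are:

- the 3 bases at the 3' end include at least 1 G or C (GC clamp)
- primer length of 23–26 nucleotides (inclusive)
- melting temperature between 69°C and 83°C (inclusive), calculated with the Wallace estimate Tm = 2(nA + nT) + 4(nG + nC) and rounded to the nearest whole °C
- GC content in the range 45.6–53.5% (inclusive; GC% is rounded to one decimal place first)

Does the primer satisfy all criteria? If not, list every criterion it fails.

Base counts: A=7, T=5, G=5, C=8 (length 25).
GC clamp: 3' end AGA has 1 G/C ✓
length: length 25 ✓
Tm: Tm = 2·12 + 4·13 = 76°C ✓
GC content: GC 13/25 = 52.0% ✓

Meets all criteria.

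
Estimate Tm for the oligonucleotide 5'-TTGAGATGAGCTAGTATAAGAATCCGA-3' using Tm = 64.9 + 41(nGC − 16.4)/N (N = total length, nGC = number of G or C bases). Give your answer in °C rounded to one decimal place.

55.2°C

Base counts: A=10, T=7, G=7, C=3; G+C = 10, N = 27.
Tm = 64.9 + 41·(10 − 16.4)/27 = 64.9 + -262.40/27 = 55.2°C.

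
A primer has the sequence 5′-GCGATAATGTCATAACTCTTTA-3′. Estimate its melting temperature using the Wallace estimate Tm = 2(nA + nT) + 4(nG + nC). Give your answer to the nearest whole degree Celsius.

58°C

Base counts: A=7, T=8, G=3, C=4 (length 22).
Tm = 2·(7+8) + 4·(3+4) = 2·15 + 4·7 = 30 + 28 = 58°C.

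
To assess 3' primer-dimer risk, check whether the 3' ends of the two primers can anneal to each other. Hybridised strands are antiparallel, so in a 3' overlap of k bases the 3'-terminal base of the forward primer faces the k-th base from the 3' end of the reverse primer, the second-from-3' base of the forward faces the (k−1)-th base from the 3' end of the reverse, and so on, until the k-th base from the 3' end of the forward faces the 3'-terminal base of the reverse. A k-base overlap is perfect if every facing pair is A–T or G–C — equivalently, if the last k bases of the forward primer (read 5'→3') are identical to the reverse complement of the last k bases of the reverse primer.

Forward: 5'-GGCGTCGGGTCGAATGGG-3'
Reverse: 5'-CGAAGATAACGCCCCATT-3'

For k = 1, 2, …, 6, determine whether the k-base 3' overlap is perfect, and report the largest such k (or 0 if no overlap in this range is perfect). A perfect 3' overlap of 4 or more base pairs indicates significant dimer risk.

Last 6 bases (5'→3') — forward …AATGGG, reverse …CCCATT.
Reverse complement of the reverse primer's last 6 bases: AATGGG; its first k bases are the reverse complement of the reverse primer's last k bases, so a perfect k-base overlap needs the forward primer's last k bases to equal them.
Comparing (forward last k vs required): k=1: G vs A ✗; k=2: GG vs AA ✗; k=3: GGG vs AAT ✗; k=4: TGGG vs AATG ✗; k=5: ATGGG vs AATGG ✗; k=6: AATGGG vs AATGGG ✓.
Only k = 6 is perfect, so the longest perfect 3' overlap is 6.

Longest perfect overlap: 6 complementary base pairs; significant dimer risk (threshold 4).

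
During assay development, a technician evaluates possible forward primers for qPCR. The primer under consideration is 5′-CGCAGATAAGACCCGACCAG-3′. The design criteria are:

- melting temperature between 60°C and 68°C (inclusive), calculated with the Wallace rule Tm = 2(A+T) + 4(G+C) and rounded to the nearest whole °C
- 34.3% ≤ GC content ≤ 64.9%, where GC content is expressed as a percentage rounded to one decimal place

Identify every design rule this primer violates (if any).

Meets all criteria.

Base counts: A=7, T=1, G=5, C=7 (length 20).
Tm: Tm = 2·8 + 4·12 = 64°C ✓
GC content: GC 12/20 = 60.0% ✓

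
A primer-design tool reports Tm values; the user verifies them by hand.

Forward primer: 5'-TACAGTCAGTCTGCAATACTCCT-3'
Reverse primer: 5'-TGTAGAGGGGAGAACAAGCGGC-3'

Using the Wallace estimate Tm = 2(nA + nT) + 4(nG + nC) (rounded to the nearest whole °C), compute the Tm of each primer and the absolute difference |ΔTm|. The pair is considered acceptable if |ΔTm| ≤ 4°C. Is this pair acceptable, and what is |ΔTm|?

|ΔTm| = 4°C; the pair is acceptable.

Forward: A=6 T=7 G=3 C=7 → Tm = 2·13 + 4·10 = 66°C.
Reverse: A=7 T=2 G=10 C=3 → Tm = 2·9 + 4·13 = 70°C.
|ΔTm| = |66 − 70| = 4°C, ≤ 4°C.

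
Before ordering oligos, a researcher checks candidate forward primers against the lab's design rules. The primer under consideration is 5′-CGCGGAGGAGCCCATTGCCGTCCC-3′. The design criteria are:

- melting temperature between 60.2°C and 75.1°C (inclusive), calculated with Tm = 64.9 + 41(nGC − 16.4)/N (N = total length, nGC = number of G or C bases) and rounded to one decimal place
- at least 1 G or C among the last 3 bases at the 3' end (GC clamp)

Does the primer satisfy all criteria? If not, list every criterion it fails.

Base counts: A=3, T=3, G=8, C=10 (length 24).
Tm: Tm = 64.9 + 41·(18 − 16.4)/24 = 67.6°C ✓
GC clamp: 3' end CCC has 3 G/C ✓

Meets all criteria.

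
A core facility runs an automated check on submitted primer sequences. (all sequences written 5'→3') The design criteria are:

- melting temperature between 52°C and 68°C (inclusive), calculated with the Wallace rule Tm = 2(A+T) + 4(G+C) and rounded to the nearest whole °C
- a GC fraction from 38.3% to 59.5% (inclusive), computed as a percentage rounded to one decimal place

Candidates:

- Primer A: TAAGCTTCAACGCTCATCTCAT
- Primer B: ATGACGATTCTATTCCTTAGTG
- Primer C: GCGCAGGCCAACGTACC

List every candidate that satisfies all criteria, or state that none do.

Primer A only.

Primer A (22 nt, A=6 T=7 G=2 C=7): Tm = 2·13 + 4·9 = 62°C ✓; GC 9/22 = 40.9% ✓ — passes.
Primer B (22 nt, A=5 T=9 G=4 C=4): Tm = 2·14 + 4·8 = 60°C ✓; GC 8/22 = 36.4%, outside 38.3–59.5% ✗ — fails.
Primer C (17 nt, A=4 T=1 G=5 C=7): Tm = 2·5 + 4·12 = 58°C ✓; GC 12/17 = 70.6%, outside 38.3–59.5% ✗ — fails.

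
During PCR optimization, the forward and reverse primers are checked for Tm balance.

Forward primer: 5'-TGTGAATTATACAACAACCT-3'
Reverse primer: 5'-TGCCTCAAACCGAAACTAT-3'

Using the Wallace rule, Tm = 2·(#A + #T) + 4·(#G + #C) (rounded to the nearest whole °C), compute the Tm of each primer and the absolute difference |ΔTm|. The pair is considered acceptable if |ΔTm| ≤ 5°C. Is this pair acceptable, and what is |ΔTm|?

|ΔTm| = 2°C; the pair is acceptable.

Forward: A=8 T=6 G=2 C=4 → Tm = 2·14 + 4·6 = 52°C.
Reverse: A=7 T=4 G=2 C=6 → Tm = 2·11 + 4·8 = 54°C.
|ΔTm| = |52 − 54| = 2°C, ≤ 5°C.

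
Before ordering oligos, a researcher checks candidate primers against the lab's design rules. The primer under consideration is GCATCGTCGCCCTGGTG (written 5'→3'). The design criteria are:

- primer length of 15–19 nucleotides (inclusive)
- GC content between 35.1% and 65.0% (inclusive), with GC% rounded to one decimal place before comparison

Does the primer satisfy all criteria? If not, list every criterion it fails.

Base counts: A=1, T=4, G=6, C=6 (length 17).
length: length 17 ✓
GC content: GC 12/17 = 70.6%, outside 35.1–65.0% ✗

Fails: GC content.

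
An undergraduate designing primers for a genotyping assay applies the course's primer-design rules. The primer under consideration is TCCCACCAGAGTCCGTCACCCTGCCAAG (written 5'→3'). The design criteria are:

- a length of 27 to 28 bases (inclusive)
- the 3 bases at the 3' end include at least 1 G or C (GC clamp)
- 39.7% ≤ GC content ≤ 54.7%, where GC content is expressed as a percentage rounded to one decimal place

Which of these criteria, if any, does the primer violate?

Base counts: A=6, T=4, G=5, C=13 (length 28).
length: length 28 ✓
GC clamp: 3' end AAG has 1 G/C ✓
GC content: GC 18/28 = 64.3%, outside 39.7–54.7% ✗

Fails: GC content.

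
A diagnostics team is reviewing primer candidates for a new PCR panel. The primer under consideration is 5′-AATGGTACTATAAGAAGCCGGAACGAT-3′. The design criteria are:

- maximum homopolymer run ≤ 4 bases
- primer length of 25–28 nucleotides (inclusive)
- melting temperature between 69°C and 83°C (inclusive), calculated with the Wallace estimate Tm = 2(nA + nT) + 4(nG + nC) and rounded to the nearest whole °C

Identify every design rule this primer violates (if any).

Base counts: A=11, T=5, G=7, C=4 (length 27).
homopolymer run: longest run = 2 ✓
length: length 27 ✓
Tm: Tm = 2·16 + 4·11 = 76°C ✓

Meets all criteria.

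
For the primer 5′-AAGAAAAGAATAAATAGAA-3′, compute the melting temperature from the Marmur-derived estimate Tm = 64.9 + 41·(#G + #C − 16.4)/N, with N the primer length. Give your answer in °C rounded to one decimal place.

Base counts: A=14, T=2, G=3, C=0; G+C = 3, N = 19.
Tm = 64.9 + 41·(3 − 16.4)/19 = 64.9 + -549.40/19 = 36.0°C.

36.0°C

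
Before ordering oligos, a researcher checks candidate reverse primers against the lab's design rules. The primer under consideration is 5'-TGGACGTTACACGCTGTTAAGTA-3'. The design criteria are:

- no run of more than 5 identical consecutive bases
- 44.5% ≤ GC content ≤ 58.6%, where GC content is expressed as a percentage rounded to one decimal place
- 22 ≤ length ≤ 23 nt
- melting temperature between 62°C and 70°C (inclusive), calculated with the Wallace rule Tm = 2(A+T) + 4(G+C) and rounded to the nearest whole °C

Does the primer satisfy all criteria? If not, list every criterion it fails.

Base counts: A=6, T=7, G=6, C=4 (length 23).
homopolymer run: longest run = 2 ✓
GC content: GC 10/23 = 43.5%, outside 44.5–58.6% ✗
length: length 23 ✓
Tm: Tm = 2·13 + 4·10 = 66°C ✓

Fails: GC content.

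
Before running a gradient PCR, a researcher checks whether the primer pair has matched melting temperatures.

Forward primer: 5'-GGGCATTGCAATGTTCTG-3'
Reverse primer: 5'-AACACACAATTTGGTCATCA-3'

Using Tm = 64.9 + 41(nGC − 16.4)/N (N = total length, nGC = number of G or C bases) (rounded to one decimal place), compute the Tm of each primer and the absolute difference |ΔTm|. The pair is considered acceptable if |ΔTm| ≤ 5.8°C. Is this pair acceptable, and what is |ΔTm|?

|ΔTm| = 2.4°C; the pair is acceptable.

Forward: G+C = 9, N = 18 → Tm = 64.9 + 41·(9 − 16.4)/18 = 48.0°C.
Reverse: G+C = 7, N = 20 → Tm = 64.9 + 41·(7 − 16.4)/20 = 45.6°C.
|ΔTm| = |48.0 − 45.6| = 2.4°C, ≤ 5.8°C.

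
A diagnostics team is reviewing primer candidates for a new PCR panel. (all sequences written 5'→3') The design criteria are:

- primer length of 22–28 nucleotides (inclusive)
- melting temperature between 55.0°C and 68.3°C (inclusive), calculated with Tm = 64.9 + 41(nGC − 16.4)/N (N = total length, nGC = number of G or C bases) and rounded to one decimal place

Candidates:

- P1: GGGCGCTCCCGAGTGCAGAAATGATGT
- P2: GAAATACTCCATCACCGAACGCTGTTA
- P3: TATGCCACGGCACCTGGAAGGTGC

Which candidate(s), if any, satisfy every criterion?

P1 (27 nt, A=6 T=5 G=10 C=6): length 27 ✓; Tm = 64.9 + 41·(16 − 16.4)/27 = 64.3°C ✓ — passes.
P2 (27 nt, A=9 T=6 G=4 C=8): length 27 ✓; Tm = 64.9 + 41·(12 − 16.4)/27 = 58.2°C ✓ — passes.
P3 (24 nt, A=5 T=4 G=8 C=7): length 24 ✓; Tm = 64.9 + 41·(15 − 16.4)/24 = 62.5°C ✓ — passes.

P1, P2 and P3.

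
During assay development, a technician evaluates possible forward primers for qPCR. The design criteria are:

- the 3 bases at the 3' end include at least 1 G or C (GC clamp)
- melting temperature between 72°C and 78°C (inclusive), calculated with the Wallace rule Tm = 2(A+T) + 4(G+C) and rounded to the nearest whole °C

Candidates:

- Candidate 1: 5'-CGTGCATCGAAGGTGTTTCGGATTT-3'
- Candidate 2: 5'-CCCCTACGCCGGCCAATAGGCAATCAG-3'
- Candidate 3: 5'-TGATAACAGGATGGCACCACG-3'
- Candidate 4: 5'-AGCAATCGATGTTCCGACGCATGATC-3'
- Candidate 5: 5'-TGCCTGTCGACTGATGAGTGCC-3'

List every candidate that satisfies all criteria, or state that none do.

Candidate 1 (25 nt, A=4 T=9 G=8 C=4): 3' end TTT has 0 G/C, need ≥1 ✗; Tm = 2·13 + 4·12 = 74°C ✓ — fails.
Candidate 2 (27 nt, A=7 T=3 G=6 C=11): 3' end CAG has 2 G/C ✓; Tm = 2·10 + 4·17 = 88°C, outside 72–78°C ✗ — fails.
Candidate 3 (21 nt, A=7 T=3 G=6 C=5): 3' end ACG has 2 G/C ✓; Tm = 2·10 + 4·11 = 64°C, outside 72–78°C ✗ — fails.
Candidate 4 (26 nt, A=7 T=6 G=6 C=7): 3' end ATC has 1 G/C ✓; Tm = 2·13 + 4·13 = 78°C ✓ — passes.
Candidate 5 (22 nt, A=3 T=6 G=7 C=6): 3' end GCC has 3 G/C ✓; Tm = 2·9 + 4·13 = 70°C, outside 72–78°C ✗ — fails.

Candidate 4 only.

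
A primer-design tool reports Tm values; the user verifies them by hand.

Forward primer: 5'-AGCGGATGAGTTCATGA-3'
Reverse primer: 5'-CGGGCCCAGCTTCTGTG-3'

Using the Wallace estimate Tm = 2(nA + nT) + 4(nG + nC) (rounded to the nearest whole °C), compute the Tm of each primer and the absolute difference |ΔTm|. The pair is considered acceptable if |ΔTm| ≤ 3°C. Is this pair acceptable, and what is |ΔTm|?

|ΔTm| = 8°C; the pair is not acceptable.

Forward: A=5 T=4 G=6 C=2 → Tm = 2·9 + 4·8 = 50°C.
Reverse: A=1 T=4 G=6 C=6 → Tm = 2·5 + 4·12 = 58°C.
|ΔTm| = |50 − 58| = 8°C, > 3°C.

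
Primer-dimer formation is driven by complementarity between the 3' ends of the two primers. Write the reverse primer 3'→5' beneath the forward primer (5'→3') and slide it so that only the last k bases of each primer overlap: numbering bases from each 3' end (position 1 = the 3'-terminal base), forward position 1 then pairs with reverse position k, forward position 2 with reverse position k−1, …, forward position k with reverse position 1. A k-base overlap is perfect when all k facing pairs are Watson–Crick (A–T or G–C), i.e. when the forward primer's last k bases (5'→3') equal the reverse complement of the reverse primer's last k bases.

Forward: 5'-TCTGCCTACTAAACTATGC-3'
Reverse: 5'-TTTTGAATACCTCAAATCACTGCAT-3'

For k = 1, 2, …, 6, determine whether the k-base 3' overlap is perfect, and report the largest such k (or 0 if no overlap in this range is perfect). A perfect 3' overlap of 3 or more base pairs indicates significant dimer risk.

Last 6 bases (5'→3') — forward …CTATGC, reverse …CTGCAT.
Reverse complement of the reverse primer's last 6 bases: ATGCAG; its first k bases are the reverse complement of the reverse primer's last k bases, so a perfect k-base overlap needs the forward primer's last k bases to equal them.
Comparing (forward last k vs required): k=1: C vs A ✗; k=2: GC vs AT ✗; k=3: TGC vs ATG ✗; k=4: ATGC vs ATGC ✓; k=5: TATGC vs ATGCA ✗; k=6: CTATGC vs ATGCAG ✗.
Only k = 4 is perfect, so the longest perfect 3' overlap is 4.

Longest perfect overlap: 4 complementary base pairs; significant dimer risk (threshold 3).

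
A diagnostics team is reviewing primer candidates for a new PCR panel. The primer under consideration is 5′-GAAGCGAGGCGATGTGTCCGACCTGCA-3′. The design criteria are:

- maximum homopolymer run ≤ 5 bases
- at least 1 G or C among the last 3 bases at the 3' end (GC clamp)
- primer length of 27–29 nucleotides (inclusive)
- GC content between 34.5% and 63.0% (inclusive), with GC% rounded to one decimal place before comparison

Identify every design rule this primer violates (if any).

Base counts: A=6, T=4, G=10, C=7 (length 27).
homopolymer run: longest run = 2 ✓
GC clamp: 3' end GCA has 2 G/C ✓
length: length 27 ✓
GC content: GC 17/27 = 63.0% ✓

Meets all criteria.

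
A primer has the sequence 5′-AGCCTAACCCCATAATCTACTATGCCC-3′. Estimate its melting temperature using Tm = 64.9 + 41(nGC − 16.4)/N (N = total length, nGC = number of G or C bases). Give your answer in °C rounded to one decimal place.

59.7°C

Base counts: A=8, T=6, G=2, C=11; G+C = 13, N = 27.
Tm = 64.9 + 41·(13 − 16.4)/27 = 64.9 + -139.40/27 = 59.7°C.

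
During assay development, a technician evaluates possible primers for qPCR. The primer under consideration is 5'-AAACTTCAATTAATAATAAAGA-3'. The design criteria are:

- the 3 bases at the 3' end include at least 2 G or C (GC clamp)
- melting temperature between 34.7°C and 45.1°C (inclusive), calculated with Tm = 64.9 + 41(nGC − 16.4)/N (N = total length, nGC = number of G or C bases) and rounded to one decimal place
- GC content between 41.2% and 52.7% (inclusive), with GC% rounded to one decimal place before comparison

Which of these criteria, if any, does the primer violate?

Fails: GC clamp, GC content.

Base counts: A=13, T=6, G=1, C=2 (length 22).
GC clamp: 3' end AGA has 1 G/C, need ≥2 ✗
Tm: Tm = 64.9 + 41·(3 − 16.4)/22 = 39.9°C ✓
GC content: GC 3/22 = 13.6%, outside 41.2–52.7% ✗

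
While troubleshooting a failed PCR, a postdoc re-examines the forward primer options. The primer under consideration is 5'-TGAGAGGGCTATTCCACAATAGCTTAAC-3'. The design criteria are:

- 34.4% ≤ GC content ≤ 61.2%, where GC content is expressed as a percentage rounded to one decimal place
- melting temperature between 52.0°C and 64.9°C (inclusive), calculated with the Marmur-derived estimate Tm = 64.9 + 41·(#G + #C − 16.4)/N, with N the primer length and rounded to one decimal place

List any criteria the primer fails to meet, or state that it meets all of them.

Meets all criteria.

Base counts: A=9, T=7, G=6, C=6 (length 28).
GC content: GC 12/28 = 42.9% ✓
Tm: Tm = 64.9 + 41·(12 − 16.4)/28 = 58.5°C ✓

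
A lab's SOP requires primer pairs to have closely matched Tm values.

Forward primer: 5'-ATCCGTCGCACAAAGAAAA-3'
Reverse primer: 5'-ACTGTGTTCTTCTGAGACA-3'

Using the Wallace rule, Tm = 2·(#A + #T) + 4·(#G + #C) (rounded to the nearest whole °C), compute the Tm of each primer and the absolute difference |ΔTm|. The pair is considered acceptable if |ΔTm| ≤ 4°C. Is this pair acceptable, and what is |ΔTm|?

Forward: A=9 T=2 G=3 C=5 → Tm = 2·11 + 4·8 = 54°C.
Reverse: A=4 T=7 G=4 C=4 → Tm = 2·11 + 4·8 = 54°C.
|ΔTm| = |54 − 54| = 0°C, ≤ 4°C.

|ΔTm| = 0°C; the pair is acceptable.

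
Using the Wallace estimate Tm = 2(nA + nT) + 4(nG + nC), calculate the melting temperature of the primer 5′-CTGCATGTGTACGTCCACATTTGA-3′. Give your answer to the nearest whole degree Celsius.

Base counts: A=5, T=8, G=5, C=6 (length 24).
Tm = 2·(5+8) + 4·(5+6) = 2·13 + 4·11 = 26 + 44 = 70°C.

70°C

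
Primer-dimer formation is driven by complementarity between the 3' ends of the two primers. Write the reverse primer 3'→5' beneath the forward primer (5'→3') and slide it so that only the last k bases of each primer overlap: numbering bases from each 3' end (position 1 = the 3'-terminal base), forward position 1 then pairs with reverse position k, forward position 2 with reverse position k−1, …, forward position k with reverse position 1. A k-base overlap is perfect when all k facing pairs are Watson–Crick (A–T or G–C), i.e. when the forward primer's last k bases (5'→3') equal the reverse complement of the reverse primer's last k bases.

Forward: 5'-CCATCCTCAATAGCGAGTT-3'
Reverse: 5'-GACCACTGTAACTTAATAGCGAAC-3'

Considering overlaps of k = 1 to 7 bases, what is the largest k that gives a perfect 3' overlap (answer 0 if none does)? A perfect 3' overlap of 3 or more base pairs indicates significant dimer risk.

Longest perfect overlap: 3 complementary base pairs; significant dimer risk (threshold 3).

Last 7 bases (5'→3') — forward …GCGAGTT, reverse …AGCGAAC.
Reverse complement of the reverse primer's last 7 bases: GTTCGCT; its first k bases are the reverse complement of the reverse primer's last k bases, so a perfect k-base overlap needs the forward primer's last k bases to equal them.
Comparing (forward last k vs required): k=1: T vs G ✗; k=2: TT vs GT ✗; k=3: GTT vs GTT ✓; k=4: AGTT vs GTTC ✗; k=5: GAGTT vs GTTCG ✗; k=6: CGAGTT vs GTTCGC ✗; k=7: GCGAGTT vs GTTCGCT ✗.
Only k = 3 is perfect, so the longest perfect 3' overlap is 3.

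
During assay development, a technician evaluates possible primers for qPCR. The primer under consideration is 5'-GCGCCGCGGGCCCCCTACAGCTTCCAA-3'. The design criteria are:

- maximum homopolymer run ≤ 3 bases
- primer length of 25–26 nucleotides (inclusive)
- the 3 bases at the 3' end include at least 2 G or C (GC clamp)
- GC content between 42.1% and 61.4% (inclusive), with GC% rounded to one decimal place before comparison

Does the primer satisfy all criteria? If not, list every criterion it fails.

Fails: homopolymer run, length, GC clamp, GC content.

Base counts: A=4, T=3, G=7, C=13 (length 27).
homopolymer run: longest run = 5, exceeds 3 ✗
length: length 27, outside 25–26 ✗
GC clamp: 3' end CAA has 1 G/C, need ≥2 ✗
GC content: GC 20/27 = 74.1%, outside 42.1–61.4% ✗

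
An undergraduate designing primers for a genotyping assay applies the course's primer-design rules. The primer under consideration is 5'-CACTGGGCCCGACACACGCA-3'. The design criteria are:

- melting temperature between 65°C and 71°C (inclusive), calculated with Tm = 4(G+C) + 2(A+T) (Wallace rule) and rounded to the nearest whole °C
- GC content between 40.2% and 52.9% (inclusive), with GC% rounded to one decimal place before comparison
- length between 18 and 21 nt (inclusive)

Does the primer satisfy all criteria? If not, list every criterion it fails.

Fails: GC content.

Base counts: A=5, T=1, G=5, C=9 (length 20).
Tm: Tm = 2·6 + 4·14 = 68°C ✓
GC content: GC 14/20 = 70.0%, outside 40.2–52.9% ✗
length: length 20 ✓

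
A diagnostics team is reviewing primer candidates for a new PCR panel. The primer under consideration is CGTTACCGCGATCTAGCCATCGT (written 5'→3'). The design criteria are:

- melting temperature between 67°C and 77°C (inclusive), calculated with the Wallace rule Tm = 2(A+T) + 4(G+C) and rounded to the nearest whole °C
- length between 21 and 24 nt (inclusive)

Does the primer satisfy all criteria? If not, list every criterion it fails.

Base counts: A=4, T=6, G=5, C=8 (length 23).
Tm: Tm = 2·10 + 4·13 = 72°C ✓
length: length 23 ✓

Meets all criteria.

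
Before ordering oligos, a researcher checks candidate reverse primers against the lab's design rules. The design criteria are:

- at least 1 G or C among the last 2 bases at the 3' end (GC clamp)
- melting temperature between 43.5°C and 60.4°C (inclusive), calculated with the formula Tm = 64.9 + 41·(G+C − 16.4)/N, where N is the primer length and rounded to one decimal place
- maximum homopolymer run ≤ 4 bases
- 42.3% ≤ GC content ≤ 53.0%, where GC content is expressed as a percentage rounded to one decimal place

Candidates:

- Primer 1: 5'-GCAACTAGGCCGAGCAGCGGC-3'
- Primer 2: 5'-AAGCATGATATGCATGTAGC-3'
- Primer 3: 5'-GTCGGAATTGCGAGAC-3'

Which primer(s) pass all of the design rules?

None of the candidates satisfy all criteria.

Primer 1 (21 nt, A=5 T=1 G=8 C=7): 3' end GC has 2 G/C ✓; Tm = 64.9 + 41·(15 − 16.4)/21 = 62.2°C, outside 43.5–60.4°C ✗; longest run = 2 ✓; GC 15/21 = 71.4%, outside 42.3–53.0% ✗ — fails.
Primer 2 (20 nt, A=7 T=5 G=5 C=3): 3' end GC has 2 G/C ✓; Tm = 64.9 + 41·(8 − 16.4)/20 = 47.7°C ✓; longest run = 2 ✓; GC 8/20 = 40.0%, outside 42.3–53.0% ✗ — fails.
Primer 3 (16 nt, A=4 T=3 G=6 C=3): 3' end AC has 1 G/C ✓; Tm = 64.9 + 41·(9 − 16.4)/16 = 45.9°C ✓; longest run = 2 ✓; GC 9/16 = 56.3%, outside 42.3–53.0% ✗ — fails.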